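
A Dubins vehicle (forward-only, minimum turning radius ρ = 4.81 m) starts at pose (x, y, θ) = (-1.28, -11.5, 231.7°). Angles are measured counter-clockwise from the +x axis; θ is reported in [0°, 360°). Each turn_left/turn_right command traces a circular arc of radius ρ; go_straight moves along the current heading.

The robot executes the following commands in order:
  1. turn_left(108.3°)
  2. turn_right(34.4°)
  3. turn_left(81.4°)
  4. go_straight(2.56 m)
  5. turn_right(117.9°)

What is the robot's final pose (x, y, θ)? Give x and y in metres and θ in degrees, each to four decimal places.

set_pose: (x, y, θ) = (-1.2800, -11.5000, 231.7000°), ρ = 4.81
turn_left(108.3°): centre at ρ to the left, rotate +108.3° → (0.8497, -19.0011, 340.0000°)
turn_right(34.4°): centre at ρ to the right, rotate −34.4° → (3.1156, -20.7210, 305.6000°)
turn_left(81.4°): centre at ρ to the left, rotate +81.4° → (9.2103, -22.2067, 387.0000° ≡ 27.0000°)
go_straight(2.56): x += 2.56·cos θ, y += 2.56·sin θ → (11.4912, -21.0445, 27.0000°)
turn_right(117.9°): centre at ρ to the right, rotate −117.9° → (18.4843, -25.4058, -90.9000° ≡ 269.1000°)

(18.4843, -25.4058, 269.1000°)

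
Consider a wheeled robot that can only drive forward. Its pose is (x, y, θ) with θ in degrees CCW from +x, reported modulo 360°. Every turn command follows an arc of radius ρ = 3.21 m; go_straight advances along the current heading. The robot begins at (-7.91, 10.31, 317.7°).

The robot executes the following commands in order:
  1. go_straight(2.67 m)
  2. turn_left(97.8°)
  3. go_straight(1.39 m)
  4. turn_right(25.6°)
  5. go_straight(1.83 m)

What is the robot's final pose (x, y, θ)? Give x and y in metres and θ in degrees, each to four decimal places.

set_pose: (x, y, θ) = (-7.9100, 10.3100, 317.7000°), ρ = 3.21
go_straight(2.67): x += 2.67·cos θ, y += 2.67·sin θ → (-5.9352, 8.5131, 317.7000°)
turn_left(97.8°): centre at ρ to the left, rotate +97.8° → (-1.1294, 9.0691, 415.5000° ≡ 55.5000°)
go_straight(1.39): x += 1.39·cos θ, y += 1.39·sin θ → (-0.3421, 10.2146, 55.5000°)
turn_right(25.6°): centre at ρ to the right, rotate −25.6° → (0.7032, 11.1792, 29.9000°)
go_straight(1.83): x += 1.83·cos θ, y += 1.83·sin θ → (2.2897, 12.0915, 29.9000°)

(2.2897, 12.0915, 29.9000°)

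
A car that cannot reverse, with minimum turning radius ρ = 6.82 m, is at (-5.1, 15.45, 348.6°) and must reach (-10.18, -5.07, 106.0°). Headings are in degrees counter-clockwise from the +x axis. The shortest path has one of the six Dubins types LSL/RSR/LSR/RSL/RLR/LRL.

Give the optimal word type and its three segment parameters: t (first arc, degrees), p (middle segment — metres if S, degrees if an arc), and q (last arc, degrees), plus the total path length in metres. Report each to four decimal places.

Let ψ = atan2(Δy, Δx) = atan2(-20.52, -5.08) = -103.9048° be the start→goal bearing.
Normalize: d = |goal − start| / ρ = 21.139461/6.82 = 3.099628, α = (θ_start − ψ) mod 360° = 92.5048° = 1.614513 rad, β = (θ_goal − ψ) mod 360° = 209.9048° = 3.663529 rad.
Common terms: sin α = 0.999045, cos α = -0.043703, sin β = -0.498560, cos β = -0.866855, cos(α−β) = -0.460200, d² = 9.607692. Work in radians in the unit-radius frame; every candidate has L = ρ·(t + p + q).
LSL: p² = 2 + d² − 2cos(α−β) + 2d(sin α − sin β) = 21.812124; p = √p² = 4.670345; φ = atan2(cos β − cos α, d + sin α − sin β) = -0.177176 rad; t = (φ − α) mod 2π = 4.491496 rad, q = (β − φ) mod 2π = 3.840706 rad → L = 6.82·(4.491496 + 4.670345 + 3.840706) = 6.82·13.002547 = 88.677371 m
RSR: p² = 2 + d² − 2cos(α−β) + 2d(sin β − sin α) = 3.244059; p = √p² = 1.801127; φ = atan2(cos α − cos β, d − sin α + sin β) = 0.474643 rad; t = (α − φ) mod 2π = 1.139870 rad, q = (φ − β) mod 2π = 3.094299 rad → L = 6.82·(1.139870 + 1.801127 + 3.094299) = 6.82·6.035296 = 41.160717 m
LSR: p² = d² − 2 + 2cos(α−β) + 2d(sin α + sin β) = 9.789924; p = √p² = 3.128885; φ = atan2(−cos α − cos β, d + sin α + sin β) − atan2(−2, p) = 0.816479 rad; t = (φ − α) mod 2π = 5.485151 rad, q = (φ − β) mod 2π = 3.436135 rad → L = 6.82·(5.485151 + 3.128885 + 3.436135) = 6.82·12.050171 = 82.182168 m
RSL: p² = d² − 2 + 2cos(α−β) − 2d(sin α + sin β) = 3.584660; p = √p² = 1.893320; φ = atan2(cos α + cos β, d − sin α − sin β) − atan2(2, p) = -1.149761 rad; t = (α − φ) mod 2π = 2.764274 rad, q = (β − φ) mod 2π = 4.813290 rad → L = 6.82·(2.764274 + 1.893320 + 4.813290) = 6.82·9.470884 = 64.591428 m
RLR: c = (6 − d² + 2cos(α−β) + 2d(sin α − sin β))/8 = 0.594493; p = 2π − arccos c = 5.349024 rad; φ = atan2(cos α − cos β, d − sin α + sin β) = 0.474643 rad; t = (α − φ + p/2) mod 2π = 3.814382 rad, q = (α − β − t + p) mod 2π = 5.768811 rad → L = 6.82·(3.814382 + 5.349024 + 5.768811) = 6.82·14.932216 = 101.837713 m
LRL: c = (6 − d² + 2cos(α−β) − 2d(sin α − sin β))/8 = -1.726516, |c| > 1 → infeasible
Shortest: RSR with L = 41.160717 m ≈ 41.1607 m
Convert RSR to answer units (arcs ×180/π): t = 1.139870·180/π = 65.3097°, p = ρ·p = 6.82·1.801127 = 12.2837 m, q = 3.094299·180/π = 177.2903°, L = 41.1607 m.

RSR: t = 65.3097°, p = 12.2837 m, q = 177.2903°, L = 41.1607 m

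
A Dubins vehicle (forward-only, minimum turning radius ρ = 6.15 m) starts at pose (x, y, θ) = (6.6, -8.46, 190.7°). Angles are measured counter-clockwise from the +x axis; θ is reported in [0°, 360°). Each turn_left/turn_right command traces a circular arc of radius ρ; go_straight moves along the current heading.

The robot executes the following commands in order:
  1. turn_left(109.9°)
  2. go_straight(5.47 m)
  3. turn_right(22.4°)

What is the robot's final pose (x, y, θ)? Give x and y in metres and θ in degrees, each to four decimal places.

set_pose: (x, y, θ) = (6.6000, -8.4600, 190.7000°), ρ = 6.15
turn_left(109.9°): centre at ρ to the left, rotate +109.9° → (2.4483, -17.6337, 300.6000°)
go_straight(5.47): x += 5.47·cos θ, y += 5.47·sin θ → (5.2327, -22.3419, 300.6000°)
turn_right(22.4°): centre at ρ to the right, rotate −22.4° → (6.0263, -24.5954, 278.2000°)

(6.0263, -24.5954, 278.2000°)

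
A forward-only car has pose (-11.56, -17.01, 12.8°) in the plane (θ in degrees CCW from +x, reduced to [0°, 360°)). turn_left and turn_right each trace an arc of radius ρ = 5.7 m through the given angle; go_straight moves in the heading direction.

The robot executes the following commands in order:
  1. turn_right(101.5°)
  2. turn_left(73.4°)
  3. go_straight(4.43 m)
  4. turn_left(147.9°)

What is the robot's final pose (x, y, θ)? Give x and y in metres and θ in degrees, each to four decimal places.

(9.5686, -19.6205, 132.6000°)

set_pose: (x, y, θ) = (-11.5600, -17.0100, 12.8000°), ρ = 5.7
turn_right(101.5°): centre at ρ to the right, rotate −101.5° → (-4.5986, -22.4390, -88.7000° ≡ 271.3000°)
turn_left(73.4°): centre at ρ to the left, rotate +73.4° → (-0.4042, -27.8077, 344.7000°)
go_straight(4.43): x += 4.43·cos θ, y += 4.43·sin θ → (3.8688, -28.9767, 344.7000°)
turn_left(147.9°): centre at ρ to the left, rotate +147.9° → (9.5686, -19.6205, 492.6000° ≡ 132.6000°)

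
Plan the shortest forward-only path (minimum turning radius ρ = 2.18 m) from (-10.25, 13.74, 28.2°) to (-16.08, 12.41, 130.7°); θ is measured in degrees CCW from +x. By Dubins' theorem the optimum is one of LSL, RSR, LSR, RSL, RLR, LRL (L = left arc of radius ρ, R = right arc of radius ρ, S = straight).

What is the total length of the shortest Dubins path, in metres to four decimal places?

Let ψ = atan2(Δy, Δx) = atan2(-1.33, -5.83) = -167.1490° be the start→goal bearing.
Normalize: d = |goal − start| / ρ = 5.979783/2.18 = 2.743020, α = (θ_start − ψ) mod 360° = 195.3490° = 3.409484 rad, β = (θ_goal − ψ) mod 360° = 297.8490° = 5.198446 rad.
Common terms: sin α = -0.264698, cos α = -0.964331, sin β = -0.884182, cos β = 0.467143, cos(α−β) = -0.216440, d² = 7.524156. Work in radians in the unit-radius frame; every candidate has L = ρ·(t + p + q).
LSL: p² = 2 + d² − 2cos(α−β) + 2d(sin α − sin β) = 13.355546; p = √p² = 3.654524; φ = atan2(cos β − cos α, d + sin α − sin β) = 0.402478 rad; t = (φ − α) mod 2π = 3.276180 rad, q = (β − φ) mod 2π = 4.795968 rad → L = 2.18·(3.276180 + 3.654524 + 4.795968) = 2.18·11.726672 = 25.564145 m
RSR: p² = 2 + d² − 2cos(α−β) + 2d(sin β − sin α) = 6.558525; p = √p² = 2.560962; φ = atan2(cos α − cos β, d − sin α + sin β) = -0.593131 rad; t = (α − φ) mod 2π = 4.002614 rad, q = (φ − β) mod 2π = 0.491609 rad → L = 2.18·(4.002614 + 2.560962 + 0.491609) = 2.18·7.055185 = 15.380302 m
LSR: p² = d² − 2 + 2cos(α−β) + 2d(sin α + sin β) = -1.211522 < 0 → infeasible
RSL: p² = d² − 2 + 2cos(α−β) − 2d(sin α + sin β) = 11.394076; p = √p² = 3.375511; φ = atan2(cos α + cos β, d − sin α − sin β) − atan2(2, p) = -0.661950 rad; t = (α − φ) mod 2π = 4.071433 rad, q = (β − φ) mod 2π = 5.860396 rad → L = 2.18·(4.071433 + 3.375511 + 5.860396) = 2.18·13.307341 = 29.010003 m
RLR: c = (6 − d² + 2cos(α−β) + 2d(sin α − sin β))/8 = 0.180184; p = 2π − arccos c = 4.893563 rad; φ = atan2(cos α − cos β, d − sin α + sin β) = -0.593131 rad; t = (α − φ + p/2) mod 2π = 0.166210 rad, q = (α − β − t + p) mod 2π = 2.938390 rad → L = 2.18·(0.166210 + 4.893563 + 2.938390) = 2.18·7.998163 = 17.435996 m
LRL: c = (6 − d² + 2cos(α−β) − 2d(sin α − sin β))/8 = -0.669443; p = 2π − arccos c = 3.978930 rad; φ = atan2(cos β − cos α, d + sin α − sin β) = 0.402478 rad; t = (φ − α + p/2) mod 2π = 5.265644 rad, q = (β − α − t + p) mod 2π = 0.502248 rad → L = 2.18·(5.265644 + 3.978930 + 0.502248) = 2.18·9.746822 = 21.248073 m
Shortest: RSR with L = 15.380302 m ≈ 15.3803 m

15.3803 m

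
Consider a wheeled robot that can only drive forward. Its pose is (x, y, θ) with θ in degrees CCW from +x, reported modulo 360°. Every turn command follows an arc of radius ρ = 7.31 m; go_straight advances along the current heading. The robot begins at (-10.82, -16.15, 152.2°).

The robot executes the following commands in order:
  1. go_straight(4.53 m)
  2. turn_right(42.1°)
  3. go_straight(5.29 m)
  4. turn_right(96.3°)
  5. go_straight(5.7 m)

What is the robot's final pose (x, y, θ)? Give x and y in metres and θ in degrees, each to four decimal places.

set_pose: (x, y, θ) = (-10.8200, -16.1500, 152.2000°), ρ = 7.31
go_straight(4.53): x += 4.53·cos θ, y += 4.53·sin θ → (-14.8272, -14.0373, 152.2000°)
turn_right(42.1°): centre at ρ to the right, rotate −42.1° → (-18.2826, -10.0831, 110.1000°)
go_straight(5.29): x += 5.29·cos θ, y += 5.29·sin θ → (-20.1006, -5.1153, 110.1000°)
turn_right(96.3°): centre at ρ to the right, rotate −96.3° → (-14.9795, 4.4958, 13.8000°)
go_straight(5.7): x += 5.7·cos θ, y += 5.7·sin θ → (-9.4440, 5.8555, 13.8000°)

(-9.4440, 5.8555, 13.8000°)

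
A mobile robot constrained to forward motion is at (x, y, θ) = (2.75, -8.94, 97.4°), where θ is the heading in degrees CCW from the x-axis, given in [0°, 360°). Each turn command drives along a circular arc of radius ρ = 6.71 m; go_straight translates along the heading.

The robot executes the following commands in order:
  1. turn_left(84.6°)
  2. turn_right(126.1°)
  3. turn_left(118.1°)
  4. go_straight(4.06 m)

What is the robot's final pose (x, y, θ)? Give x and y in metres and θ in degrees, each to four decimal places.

set_pose: (x, y, θ) = (2.7500, -8.9400, 97.4000°), ρ = 6.71
turn_left(84.6°): centre at ρ to the left, rotate +84.6° → (-4.1383, -3.0983, 182.0000°)
turn_right(126.1°): centre at ρ to the right, rotate −126.1° → (-9.9287, 7.3695, 55.9000°)
turn_left(118.1°): centre at ρ to the left, rotate +118.1° → (-14.7836, 17.8046, 174.0000°)
go_straight(4.06): x += 4.06·cos θ, y += 4.06·sin θ → (-18.8214, 18.2290, 174.0000°)

(-18.8214, 18.2290, 174.0000°)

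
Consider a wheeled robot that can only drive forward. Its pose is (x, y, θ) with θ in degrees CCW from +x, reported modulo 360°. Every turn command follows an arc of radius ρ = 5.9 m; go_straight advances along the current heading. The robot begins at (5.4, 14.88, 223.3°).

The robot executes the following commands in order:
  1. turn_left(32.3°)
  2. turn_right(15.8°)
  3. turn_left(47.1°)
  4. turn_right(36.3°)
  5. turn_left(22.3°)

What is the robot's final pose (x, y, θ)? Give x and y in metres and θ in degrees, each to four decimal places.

set_pose: (x, y, θ) = (5.4000, 14.8800, 223.3000°), ρ = 5.9
turn_left(32.3°): centre at ρ to the left, rotate +32.3° → (3.7317, 12.0534, 255.6000°)
turn_right(15.8°): centre at ρ to the right, rotate −15.8° → (3.1163, 10.5529, 239.8000°)
turn_left(47.1°): centre at ρ to the left, rotate +47.1° → (2.5703, 5.8699, 286.9000°)
turn_right(36.3°): centre at ρ to the right, rotate −36.3° → (2.4901, 2.1950, 250.6000°)
turn_left(22.3°): centre at ρ to the left, rotate +22.3° → (2.1627, -0.0632, 272.9000°)

(2.1627, -0.0632, 272.9000°)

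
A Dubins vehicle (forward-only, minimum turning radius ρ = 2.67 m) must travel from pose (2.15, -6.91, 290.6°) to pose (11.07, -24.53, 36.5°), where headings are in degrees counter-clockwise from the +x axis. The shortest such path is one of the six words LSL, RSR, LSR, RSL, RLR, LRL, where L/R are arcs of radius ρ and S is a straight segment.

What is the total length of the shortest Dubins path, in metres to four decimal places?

Let ψ = atan2(Δy, Δx) = atan2(-17.62, 8.92) = -63.1495° be the start→goal bearing.
Normalize: d = |goal − start| / ρ = 19.749197/2.67 = 7.396703, α = (θ_start − ψ) mod 360° = 353.7495° = 6.174094 rad, β = (θ_goal − ψ) mod 360° = 99.6495° = 1.739212 rad.
Common terms: sin α = -0.108875, cos α = 0.994055, sin β = 0.985852, cos β = -0.167621, cos(α−β) = -0.273959, d² = 54.711218. Work in radians in the unit-radius frame; every candidate has L = ρ·(t + p + q).
LSL: p² = 2 + d² − 2cos(α−β) + 2d(sin α − sin β) = 41.064396; p = √p² = 6.408151; φ = atan2(cos β − cos α, d + sin α − sin β) = -0.182289 rad; t = (φ − α) mod 2π = 6.209988 rad, q = (β − φ) mod 2π = 1.921501 rad → L = 2.67·(6.209988 + 6.408151 + 1.921501) = 2.67·14.539640 = 38.820838 m
RSR: p² = 2 + d² − 2cos(α−β) + 2d(sin β − sin α) = 73.453876; p = √p² = 8.570524; φ = atan2(cos α − cos β, d − sin α + sin β) = 0.135962 rad; t = (α − φ) mod 2π = 6.038132 rad, q = (φ − β) mod 2π = 4.679935 rad → L = 2.67·(6.038132 + 8.570524 + 4.679935) = 2.67·19.288591 = 51.500537 m
LSR: p² = d² − 2 + 2cos(α−β) + 2d(sin α + sin β) = 65.136764; p = √p² = 8.070735; φ = atan2(−cos α − cos β, d + sin α + sin β) − atan2(−2, p) = 0.143358 rad; t = (φ − α) mod 2π = 0.252450 rad, q = (φ − β) mod 2π = 4.687332 rad → L = 2.67·(0.252450 + 8.070735 + 4.687332) = 2.67·13.010517 = 34.738080 m
RSL: p² = d² − 2 + 2cos(α−β) − 2d(sin α + sin β) = 39.189834; p = √p² = 6.260178; φ = atan2(cos α + cos β, d − sin α − sin β) − atan2(2, p) = -0.183144 rad; t = (α − φ) mod 2π = 0.074053 rad, q = (β − φ) mod 2π = 1.922356 rad → L = 2.67·(0.074053 + 6.260178 + 1.922356) = 2.67·8.256587 = 22.045088 m
RLR: c = (6 − d² + 2cos(α−β) + 2d(sin α − sin β))/8 = -8.181735, |c| > 1 → infeasible
LRL: c = (6 − d² + 2cos(α−β) − 2d(sin α − sin β))/8 = -4.133049, |c| > 1 → infeasible
Shortest: RSL with L = 22.045088 m ≈ 22.0451 m

22.0451 m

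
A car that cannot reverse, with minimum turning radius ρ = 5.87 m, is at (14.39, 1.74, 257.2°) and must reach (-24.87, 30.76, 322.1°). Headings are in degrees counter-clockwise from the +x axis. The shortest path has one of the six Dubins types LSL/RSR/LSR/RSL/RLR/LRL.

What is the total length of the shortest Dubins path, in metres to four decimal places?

73.9659 m

Let ψ = atan2(Δy, Δx) = atan2(29.02, -39.26) = 143.5291° be the start→goal bearing.
Normalize: d = |goal − start| / ρ = 48.821184/5.87 = 8.317067, α = (θ_start − ψ) mod 360° = 113.6709° = 1.983931 rad, β = (θ_goal − ψ) mod 360° = 178.5709° = 3.116650 rad.
Common terms: sin α = 0.915867, cos α = -0.401482, sin β = 0.024940, cos β = -0.999689, cos(α−β) = 0.424199, d² = 69.173605. Work in radians in the unit-radius frame; every candidate has L = ρ·(t + p + q).
LSL: p² = 2 + d² − 2cos(α−β) + 2d(sin α − sin β) = 85.144997; p = √p² = 9.227405; φ = atan2(cos β − cos α, d + sin α − sin β) = -0.064875 rad; t = (φ − α) mod 2π = 4.234379 rad, q = (β − φ) mod 2π = 3.181525 rad → L = 5.87·(4.234379 + 9.227405 + 3.181525) = 5.87·16.643309 = 97.696222 m
RSR: p² = 2 + d² − 2cos(α−β) + 2d(sin β − sin α) = 55.505416; p = √p² = 7.450196; φ = atan2(cos α − cos β, d − sin α + sin β) = 0.080381 rad; t = (α − φ) mod 2π = 1.903550 rad, q = (φ − β) mod 2π = 3.246916 rad → L = 5.87·(1.903550 + 7.450196 + 3.246916) = 5.87·12.600662 = 73.965888 m
LSR: p² = d² − 2 + 2cos(α−β) + 2d(sin α + sin β) = 83.671516; p = √p² = 9.147214; φ = atan2(−cos α − cos β, d + sin α + sin β) − atan2(−2, p) = 0.365467 rad; t = (φ − α) mod 2π = 4.664722 rad, q = (φ − β) mod 2π = 3.532003 rad → L = 5.87·(4.664722 + 9.147214 + 3.532003) = 5.87·17.343938 = 101.808917 m
RSL: p² = d² − 2 + 2cos(α−β) − 2d(sin α + sin β) = 52.372492; p = √p² = 7.236884; φ = atan2(cos α + cos β, d − sin α − sin β) − atan2(2, p) = -0.457352 rad; t = (α − φ) mod 2π = 2.441283 rad, q = (β − φ) mod 2π = 3.574002 rad → L = 5.87·(2.441283 + 7.236884 + 3.574002) = 5.87·13.252170 = 77.790236 m
RLR: c = (6 − d² + 2cos(α−β) + 2d(sin α − sin β))/8 = -5.938177, |c| > 1 → infeasible
LRL: c = (6 − d² + 2cos(α−β) − 2d(sin α − sin β))/8 = -9.643125, |c| > 1 → infeasible
Shortest: RSR with L = 73.965888 m ≈ 73.9659 m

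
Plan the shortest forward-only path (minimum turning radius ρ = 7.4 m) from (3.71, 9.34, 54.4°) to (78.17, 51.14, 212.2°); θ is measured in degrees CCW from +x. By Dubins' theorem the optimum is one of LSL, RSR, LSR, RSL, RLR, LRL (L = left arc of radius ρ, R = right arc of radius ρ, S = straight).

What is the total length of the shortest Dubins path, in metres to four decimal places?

Let ψ = atan2(Δy, Δx) = atan2(41.80, 74.46) = 29.3088° be the start→goal bearing.
Normalize: d = |goal − start| / ρ = 85.390466/7.4 = 11.539252, α = (θ_start − ψ) mod 360° = 25.0912° = 0.437924 rad, β = (θ_goal − ψ) mod 360° = 182.8912° = 3.192054 rad.
Common terms: sin α = 0.424061, cos α = 0.905634, sin β = -0.050440, cos β = -0.998727, cos(α−β) = -0.925871, d² = 133.154339. Work in radians in the unit-radius frame; every candidate has L = ρ·(t + p + q).
LSL: p² = 2 + d² − 2cos(α−β) + 2d(sin α − sin β) = 147.956847; p = √p² = 12.163751; φ = atan2(cos β − cos α, d + sin α − sin β) = -0.157207 rad; t = (φ − α) mod 2π = 5.688054 rad, q = (β − φ) mod 2π = 3.349261 rad → L = 7.4·(5.688054 + 12.163751 + 3.349261) = 7.4·21.201066 = 156.887890 m
RSR: p² = 2 + d² − 2cos(α−β) + 2d(sin β − sin α) = 126.055314; p = √p² = 11.227436; φ = atan2(cos α − cos β, d − sin α + sin β) = 0.170441 rad; t = (α − φ) mod 2π = 0.267484 rad, q = (φ − β) mod 2π = 3.261572 rad → L = 7.4·(0.267484 + 11.227436 + 3.261572) = 7.4·14.756492 = 109.198037 m
LSR: p² = d² − 2 + 2cos(α−β) + 2d(sin α + sin β) = 137.925206; p = √p² = 11.744156; φ = atan2(−cos α − cos β, d + sin α + sin β) − atan2(−2, p) = 0.176494 rad; t = (φ − α) mod 2π = 6.021754 rad, q = (φ − β) mod 2π = 3.267625 rad → L = 7.4·(6.021754 + 11.744156 + 3.267625) = 7.4·21.033536 = 155.648163 m
RSL: p² = d² − 2 + 2cos(α−β) − 2d(sin α + sin β) = 120.679990; p = √p² = 10.985444; φ = atan2(cos α + cos β, d − sin α − sin β) − atan2(2, p) = -0.188424 rad; t = (α − φ) mod 2π = 0.626348 rad, q = (β − φ) mod 2π = 3.380478 rad → L = 7.4·(0.626348 + 10.985444 + 3.380478) = 7.4·14.992271 = 110.942805 m
RLR: c = (6 − d² + 2cos(α−β) + 2d(sin α − sin β))/8 = -14.756914, |c| > 1 → infeasible
LRL: c = (6 − d² + 2cos(α−β) − 2d(sin α − sin β))/8 = -17.494606, |c| > 1 → infeasible
Shortest: RSR with L = 109.198037 m ≈ 109.1980 m

109.1980 m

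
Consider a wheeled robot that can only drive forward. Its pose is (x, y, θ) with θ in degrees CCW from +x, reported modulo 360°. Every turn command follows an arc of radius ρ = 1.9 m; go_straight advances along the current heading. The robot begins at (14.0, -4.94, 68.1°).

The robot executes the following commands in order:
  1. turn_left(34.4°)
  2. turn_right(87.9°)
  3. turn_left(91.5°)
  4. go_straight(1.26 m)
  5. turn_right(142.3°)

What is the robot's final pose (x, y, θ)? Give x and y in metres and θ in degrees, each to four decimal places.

set_pose: (x, y, θ) = (14.0000, -4.9400, 68.1000°), ρ = 1.9
turn_left(34.4°): centre at ρ to the left, rotate +34.4° → (14.0921, -3.8201, 102.5000°)
turn_right(87.9°): centre at ρ to the right, rotate −87.9° → (15.4681, -1.5702, 14.6000°)
turn_left(91.5°): centre at ρ to the left, rotate +91.5° → (16.8147, 0.7953, 106.1000°)
go_straight(1.26): x += 1.26·cos θ, y += 1.26·sin θ → (16.4652, 2.0059, 106.1000°)
turn_right(142.3°): centre at ρ to the right, rotate −142.3° → (19.4129, 4.0660, -36.2000° ≡ 323.8000°)

(19.4129, 4.0660, 323.8000°)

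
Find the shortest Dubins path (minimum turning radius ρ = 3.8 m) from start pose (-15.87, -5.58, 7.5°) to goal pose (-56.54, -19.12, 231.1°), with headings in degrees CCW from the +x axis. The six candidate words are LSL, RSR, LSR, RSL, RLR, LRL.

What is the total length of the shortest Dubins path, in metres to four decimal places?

54.3021 m

Let ψ = atan2(Δy, Δx) = atan2(-13.54, -40.67) = -161.5862° be the start→goal bearing.
Normalize: d = |goal − start| / ρ = 42.864677/3.8 = 11.280178, α = (θ_start − ψ) mod 360° = 169.0862° = 2.951111 rad, β = (θ_goal − ψ) mod 360° = 32.6862° = 0.570482 rad.
Common terms: sin α = 0.189332, cos α = -0.981913, sin β = 0.540037, cos β = 0.841641, cos(α−β) = -0.724172, d² = 127.242417. Work in radians in the unit-radius frame; every candidate has L = ρ·(t + p + q).
LSL: p² = 2 + d² − 2cos(α−β) + 2d(sin α − sin β) = 122.778726; p = √p² = 11.080556; φ = atan2(cos β − cos α, d + sin α − sin β) = 0.165325 rad; t = (φ − α) mod 2π = 3.497399 rad, q = (β − φ) mod 2π = 0.405157 rad → L = 3.8·(3.497399 + 11.080556 + 0.405157) = 3.8·14.983112 = 56.935827 m
RSR: p² = 2 + d² − 2cos(α−β) + 2d(sin β − sin α) = 138.602795; p = √p² = 11.772969; φ = atan2(cos α − cos β, d − sin α + sin β) = -0.155519 rad; t = (α − φ) mod 2π = 3.106630 rad, q = (φ − β) mod 2π = 5.557184 rad → L = 3.8·(3.106630 + 11.772969 + 5.557184) = 3.8·20.436783 = 77.659776 m
LSR: p² = d² − 2 + 2cos(α−β) + 2d(sin α + sin β) = 140.248911; p = √p² = 11.842673; φ = atan2(−cos α − cos β, d + sin α + sin β) − atan2(−2, p) = 0.178982 rad; t = (φ − α) mod 2π = 3.511056 rad, q = (φ − β) mod 2π = 5.891685 rad → L = 3.8·(3.511056 + 11.842673 + 5.891685) = 3.8·21.245415 = 80.732577 m
RSL: p² = d² − 2 + 2cos(α−β) − 2d(sin α + sin β) = 107.339235; p = √p² = 10.360465; φ = atan2(cos α + cos β, d − sin α − sin β) − atan2(2, p) = -0.203990 rad; t = (α − φ) mod 2π = 3.155101 rad, q = (β − φ) mod 2π = 0.774472 rad → L = 3.8·(3.155101 + 10.360465 + 0.774472) = 3.8·14.290037 = 54.302141 m
RLR: c = (6 − d² + 2cos(α−β) + 2d(sin α − sin β))/8 = -16.325349, |c| > 1 → infeasible
LRL: c = (6 − d² + 2cos(α−β) − 2d(sin α − sin β))/8 = -14.347341, |c| > 1 → infeasible
Shortest: RSL with L = 54.302141 m ≈ 54.3021 m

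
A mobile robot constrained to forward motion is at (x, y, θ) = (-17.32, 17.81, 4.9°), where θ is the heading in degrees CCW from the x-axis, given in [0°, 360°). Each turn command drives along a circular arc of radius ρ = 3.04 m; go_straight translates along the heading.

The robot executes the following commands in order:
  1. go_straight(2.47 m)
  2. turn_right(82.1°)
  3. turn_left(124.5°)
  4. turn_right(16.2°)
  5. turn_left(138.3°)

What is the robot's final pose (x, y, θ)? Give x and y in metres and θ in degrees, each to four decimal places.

set_pose: (x, y, θ) = (-17.3200, 17.8100, 4.9000°), ρ = 3.04
go_straight(2.47): x += 2.47·cos θ, y += 2.47·sin θ → (-14.8590, 18.0210, 4.9000°)
turn_right(82.1°): centre at ρ to the right, rotate −82.1° → (-11.6349, 15.6656, -77.2000° ≡ 282.8000°)
turn_left(124.5°): centre at ρ to the left, rotate +124.5° → (-6.4363, 14.2775, 407.3000° ≡ 47.3000°)
turn_right(16.2°): centre at ρ to the right, rotate −16.2° → (-5.7724, 14.8189, 31.1000°)
turn_left(138.3°): centre at ρ to the left, rotate +138.3° → (-6.7835, 20.4101, 169.4000°)

(-6.7835, 20.4101, 169.4000°)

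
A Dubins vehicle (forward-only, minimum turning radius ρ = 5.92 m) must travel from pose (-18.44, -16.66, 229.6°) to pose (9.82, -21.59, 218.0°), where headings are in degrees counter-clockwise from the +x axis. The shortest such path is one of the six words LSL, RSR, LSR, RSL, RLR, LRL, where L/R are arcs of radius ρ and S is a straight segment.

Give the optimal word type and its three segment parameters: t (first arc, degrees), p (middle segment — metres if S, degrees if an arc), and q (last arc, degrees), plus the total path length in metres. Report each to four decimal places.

LSR: t = 175.9078°, p = 16.6392 m, q = 187.5078°, L = 54.1886 m

Let ψ = atan2(Δy, Δx) = atan2(-4.93, 28.26) = -9.8958° be the start→goal bearing.
Normalize: d = |goal − start| / ρ = 28.686800/5.92 = 4.845743, α = (θ_start − ψ) mod 360° = 239.4958° = 4.179989 rad, β = (θ_goal − ψ) mod 360° = 227.8958° = 3.977531 rad.
Common terms: sin α = -0.861592, cos α = -0.507602, sin β = -0.741926, cos β = -0.670482, cos(α−β) = 0.979575, d² = 23.481228. Work in radians in the unit-radius frame; every candidate has L = ρ·(t + p + q).
LSL: p² = 2 + d² − 2cos(α−β) + 2d(sin α − sin β) = 22.362342; p = √p² = 4.728884; φ = atan2(cos β − cos α, d + sin α − sin β) = -0.034450 rad; t = (φ − α) mod 2π = 2.068746 rad, q = (β − φ) mod 2π = 4.011982 rad → L = 5.92·(2.068746 + 4.728884 + 4.011982) = 5.92·10.809611 = 63.992896 m
RSR: p² = 2 + d² − 2cos(α−β) + 2d(sin β − sin α) = 24.681813; p = √p² = 4.968079; φ = atan2(cos α − cos β, d − sin α + sin β) = 0.032791 rad; t = (α − φ) mod 2π = 4.147198 rad, q = (φ − β) mod 2π = 2.338445 rad → L = 5.92·(4.147198 + 4.968079 + 2.338445) = 5.92·11.453723 = 67.806040 m
LSR: p² = d² − 2 + 2cos(α−β) + 2d(sin α + sin β) = 7.899909; p = √p² = 2.810678; φ = atan2(−cos α − cos β, d + sin α + sin β) − atan2(−2, p) = 0.966974 rad; t = (φ − α) mod 2π = 3.070170 rad, q = (φ − β) mod 2π = 3.272628 rad → L = 5.92·(3.070170 + 2.810678 + 3.272628) = 5.92·9.153476 = 54.188578 m
RSL: p² = d² − 2 + 2cos(α−β) − 2d(sin α + sin β) = 38.980848; p = √p² = 6.243464; φ = atan2(cos α + cos β, d − sin α − sin β) − atan2(2, p) = -0.490684 rad; t = (α − φ) mod 2π = 4.670674 rad, q = (β − φ) mod 2π = 4.468216 rad → L = 5.92·(4.670674 + 6.243464 + 4.468216) = 5.92·15.382354 = 91.063534 m
RLR: c = (6 − d² + 2cos(α−β) + 2d(sin α − sin β))/8 = -2.085227, |c| > 1 → infeasible
LRL: c = (6 − d² + 2cos(α−β) − 2d(sin α − sin β))/8 = -1.795293, |c| > 1 → infeasible
Shortest: LSR with L = 54.188578 m ≈ 54.1886 m
Convert LSR to answer units (arcs ×180/π): t = 3.070170·180/π = 175.9078°, p = ρ·p = 5.92·2.810678 = 16.6392 m, q = 3.272628·180/π = 187.5078°, L = 54.1886 m.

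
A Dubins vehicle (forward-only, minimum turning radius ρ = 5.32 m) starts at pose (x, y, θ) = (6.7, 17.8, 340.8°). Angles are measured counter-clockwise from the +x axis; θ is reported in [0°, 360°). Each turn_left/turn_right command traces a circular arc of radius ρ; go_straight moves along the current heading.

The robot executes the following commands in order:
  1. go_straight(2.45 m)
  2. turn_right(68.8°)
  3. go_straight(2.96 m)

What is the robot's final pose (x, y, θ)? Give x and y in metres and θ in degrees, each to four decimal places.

(12.6842, 9.1977, 272.0000°)

set_pose: (x, y, θ) = (6.7000, 17.8000, 340.8000°), ρ = 5.32
go_straight(2.45): x += 2.45·cos θ, y += 2.45·sin θ → (9.0137, 16.9943, 340.8000°)
turn_right(68.8°): centre at ρ to the right, rotate −68.8° → (12.5809, 12.1559, 272.0000°)
go_straight(2.96): x += 2.96·cos θ, y += 2.96·sin θ → (12.6842, 9.1977, 272.0000°)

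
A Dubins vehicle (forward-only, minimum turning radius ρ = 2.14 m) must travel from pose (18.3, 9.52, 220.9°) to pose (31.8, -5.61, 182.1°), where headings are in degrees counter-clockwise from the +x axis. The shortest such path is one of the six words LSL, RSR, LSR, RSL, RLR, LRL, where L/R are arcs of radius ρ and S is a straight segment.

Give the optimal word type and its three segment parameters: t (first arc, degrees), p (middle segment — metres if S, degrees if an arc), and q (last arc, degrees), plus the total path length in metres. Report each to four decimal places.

Let ψ = atan2(Δy, Δx) = atan2(-15.13, 13.50) = -48.2585° be the start→goal bearing.
Normalize: d = |goal − start| / ρ = 20.277251/2.14 = 9.475351, α = (θ_start − ψ) mod 360° = 269.1585° = 4.697702 rad, β = (θ_goal − ψ) mod 360° = 230.3585° = 4.020515 rad.
Common terms: sin α = -0.999892, cos α = -0.014686, sin β = -0.770052, cos β = -0.637982, cos(α−β) = 0.779338, d² = 89.782274. Work in radians in the unit-radius frame; every candidate has L = ρ·(t + p + q).
LSL: p² = 2 + d² − 2cos(α−β) + 2d(sin α − sin β) = 85.867957; p = √p² = 9.266496; φ = atan2(cos β − cos α, d + sin α − sin β) = -0.067314 rad; t = (φ − α) mod 2π = 1.518169 rad, q = (β − φ) mod 2π = 4.087829 rad → L = 2.14·(1.518169 + 9.266496 + 4.087829) = 2.14·14.872494 = 31.827137 m
RSR: p² = 2 + d² − 2cos(α−β) + 2d(sin β − sin α) = 94.579238; p = √p² = 9.725186; φ = atan2(cos α − cos β, d − sin α + sin β) = 0.064135 rad; t = (α − φ) mod 2π = 4.633568 rad, q = (φ − β) mod 2π = 2.326806 rad → L = 2.14·(4.633568 + 9.725186 + 2.326806) = 2.14·16.685559 = 35.707096 m
LSR: p² = d² − 2 + 2cos(α−β) + 2d(sin α + sin β) = 55.799274; p = √p² = 7.469891; φ = atan2(−cos α − cos β, d + sin α + sin β) − atan2(−2, p) = 0.346106 rad; t = (φ − α) mod 2π = 1.931589 rad, q = (φ − β) mod 2π = 2.608777 rad → L = 2.14·(1.931589 + 7.469891 + 2.608777) = 2.14·12.010258 = 25.701952 m
RSL: p² = d² − 2 + 2cos(α−β) − 2d(sin α + sin β) = 122.882625; p = √p² = 11.085244; φ = atan2(cos α + cos β, d − sin α − sin β) − atan2(2, p) = -0.236474 rad; t = (α − φ) mod 2π = 4.934176 rad, q = (β − φ) mod 2π = 4.256989 rad → L = 2.14·(4.934176 + 11.085244 + 4.256989) = 2.14·20.276408 = 43.391514 m
RLR: c = (6 − d² + 2cos(α−β) + 2d(sin α − sin β))/8 = -10.822405, |c| > 1 → infeasible
LRL: c = (6 − d² + 2cos(α−β) − 2d(sin α − sin β))/8 = -9.733495, |c| > 1 → infeasible
Shortest: LSR with L = 25.701952 m ≈ 25.7020 m
Convert LSR to answer units (arcs ×180/π): t = 1.931589·180/π = 110.6719°, p = ρ·p = 2.14·7.469891 = 15.9856 m, q = 2.608777·180/π = 149.4719°, L = 25.7020 m.

LSR: t = 110.6719°, p = 15.9856 m, q = 149.4719°, L = 25.7020 m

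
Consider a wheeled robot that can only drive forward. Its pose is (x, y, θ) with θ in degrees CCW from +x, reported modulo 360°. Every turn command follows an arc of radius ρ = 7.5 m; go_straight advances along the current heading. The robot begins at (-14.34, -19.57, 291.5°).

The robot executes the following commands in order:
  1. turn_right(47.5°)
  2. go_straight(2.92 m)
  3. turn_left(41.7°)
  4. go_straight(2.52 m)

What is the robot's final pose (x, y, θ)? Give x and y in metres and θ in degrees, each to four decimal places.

set_pose: (x, y, θ) = (-14.3400, -19.5700, 291.5000°), ρ = 7.5
turn_right(47.5°): centre at ρ to the right, rotate −47.5° → (-14.5772, -25.6065, 244.0000°)
go_straight(2.92): x += 2.92·cos θ, y += 2.92·sin θ → (-15.8572, -28.2310, 244.0000°)
turn_left(41.7°): centre at ρ to the left, rotate +41.7° → (-16.3365, -33.5483, 285.7000°)
go_straight(2.52): x += 2.52·cos θ, y += 2.52·sin θ → (-15.6545, -35.9743, 285.7000°)

(-15.6545, -35.9743, 285.7000°)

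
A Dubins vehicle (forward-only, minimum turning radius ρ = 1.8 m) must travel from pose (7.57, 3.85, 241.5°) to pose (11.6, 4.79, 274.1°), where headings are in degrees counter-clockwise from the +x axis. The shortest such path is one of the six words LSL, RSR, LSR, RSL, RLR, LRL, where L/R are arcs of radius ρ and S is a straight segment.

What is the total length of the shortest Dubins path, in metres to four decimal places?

Let ψ = atan2(Δy, Δx) = atan2(0.94, 4.03) = 13.1295° be the start→goal bearing.
Normalize: d = |goal − start| / ρ = 4.138176/1.8 = 2.298987, α = (θ_start − ψ) mod 360° = 228.3705° = 3.985817 rad, β = (θ_goal − ψ) mod 360° = 260.9705° = 4.554794 rad.
Common terms: sin α = -0.747456, cos α = -0.664312, sin β = -0.987608, cos β = -0.156943, cos(α−β) = 0.842452, d² = 5.285340. Work in radians in the unit-radius frame; every candidate has L = ρ·(t + p + q).
LSL: p² = 2 + d² − 2cos(α−β) + 2d(sin α − sin β) = 6.704646; p = √p² = 2.589333; φ = atan2(cos β − cos α, d + sin α − sin β) = 0.197221 rad; t = (φ − α) mod 2π = 2.494590 rad, q = (β − φ) mod 2π = 4.357572 rad → L = 1.8·(2.494590 + 2.589333 + 4.357572) = 1.8·9.441496 = 16.994692 m
RSR: p² = 2 + d² − 2cos(α−β) + 2d(sin β − sin α) = 4.496223; p = √p² = 2.120430; φ = atan2(cos α − cos β, d − sin α + sin β) = -0.241620 rad; t = (α − φ) mod 2π = 4.227437 rad, q = (φ − β) mod 2π = 1.486771 rad → L = 1.8·(4.227437 + 2.120430 + 1.486771) = 1.8·7.834638 = 14.102348 m
LSR: p² = d² − 2 + 2cos(α−β) + 2d(sin α + sin β) = -3.007531 < 0 → infeasible
RSL: p² = d² − 2 + 2cos(α−β) − 2d(sin α + sin β) = 12.948020; p = √p² = 3.598336; φ = atan2(cos α + cos β, d − sin α − sin β) − atan2(2, p) = -0.708131 rad; t = (α − φ) mod 2π = 4.693948 rad, q = (β − φ) mod 2π = 5.262925 rad → L = 1.8·(4.693948 + 3.598336 + 5.262925) = 1.8·13.555208 = 24.399375 m
RLR: c = (6 − d² + 2cos(α−β) + 2d(sin α − sin β))/8 = 0.437972; p = 2π − arccos c = 5.165731 rad; φ = atan2(cos α − cos β, d − sin α + sin β) = -0.241620 rad; t = (α − φ + p/2) mod 2π = 0.527117 rad, q = (α − β − t + p) mod 2π = 4.069636 rad → L = 1.8·(0.527117 + 5.165731 + 4.069636) = 1.8·9.762484 = 17.572471 m
LRL: c = (6 − d² + 2cos(α−β) − 2d(sin α − sin β))/8 = 0.161919; p = 2π − arccos c = 4.875024 rad; φ = atan2(cos β − cos α, d + sin α − sin β) = 0.197221 rad; t = (φ − α + p/2) mod 2π = 4.932102 rad, q = (β − α − t + p) mod 2π = 0.511899 rad → L = 1.8·(4.932102 + 4.875024 + 0.511899) = 1.8·10.319026 = 18.574246 m
Shortest: RSR with L = 14.102348 m ≈ 14.1023 m

14.1023 m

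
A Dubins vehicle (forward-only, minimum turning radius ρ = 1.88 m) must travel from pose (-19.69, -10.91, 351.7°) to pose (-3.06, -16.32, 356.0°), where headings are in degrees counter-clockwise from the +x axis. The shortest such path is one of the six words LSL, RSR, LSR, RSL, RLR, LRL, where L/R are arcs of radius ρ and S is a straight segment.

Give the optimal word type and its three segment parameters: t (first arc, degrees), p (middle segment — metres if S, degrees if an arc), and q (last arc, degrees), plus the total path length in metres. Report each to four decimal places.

RSL: t = 10.0052°, p = 16.6965 m, q = 14.3052°, L = 17.4942 m

Let ψ = atan2(Δy, Δx) = atan2(-5.41, 16.63) = -18.0205° be the start→goal bearing.
Normalize: d = |goal − start| / ρ = 17.487853/1.88 = 9.302049, α = (θ_start − ψ) mod 360° = 9.7205° = 0.169655 rad, β = (θ_goal − ψ) mod 360° = 14.0205° = 0.244704 rad.
Common terms: sin α = 0.168842, cos α = 0.985643, sin β = 0.242269, cos β = 0.970209, cos(α−β) = 0.997185, d² = 86.528124. Work in radians in the unit-radius frame; every candidate has L = ρ·(t + p + q).
LSL: p² = 2 + d² − 2cos(α−β) + 2d(sin α − sin β) = 85.167710; p = √p² = 9.228635; φ = atan2(cos β − cos α, d + sin α − sin β) = -0.001672 rad; t = (φ − α) mod 2π = 6.111858 rad, q = (β − φ) mod 2π = 0.246377 rad → L = 1.88·(6.111858 + 9.228635 + 0.246377) = 1.88·15.586870 = 29.303315 m
RSR: p² = 2 + d² − 2cos(α−β) + 2d(sin β − sin α) = 87.899796; p = √p² = 9.375489; φ = atan2(cos α − cos β, d − sin α + sin β) = 0.001646 rad; t = (α − φ) mod 2π = 0.168009 rad, q = (φ − β) mod 2π = 6.040127 rad → L = 1.88·(0.168009 + 9.375489 + 6.040127) = 1.88·15.583625 = 29.297216 m
LSR: p² = d² − 2 + 2cos(α−β) + 2d(sin α + sin β) = 94.170858; p = √p² = 9.704167; φ = atan2(−cos α − cos β, d + sin α + sin β) − atan2(−2, p) = 0.004547 rad; t = (φ − α) mod 2π = 6.118077 rad, q = (φ − β) mod 2π = 6.043028 rad → L = 1.88·(6.118077 + 9.704167 + 6.043028) = 1.88·21.865273 = 41.106713 m
RSL: p² = d² − 2 + 2cos(α−β) − 2d(sin α + sin β) = 78.874130; p = √p² = 8.881111; φ = atan2(cos α + cos β, d − sin α − sin β) − atan2(2, p) = -0.004968 rad; t = (α − φ) mod 2π = 0.174623 rad, q = (β − φ) mod 2π = 0.249672 rad → L = 1.88·(0.174623 + 8.881111 + 0.249672) = 1.88·9.305407 = 17.494164 m
RLR: c = (6 − d² + 2cos(α−β) + 2d(sin α − sin β))/8 = -9.987475, |c| > 1 → infeasible
LRL: c = (6 − d² + 2cos(α−β) − 2d(sin α − sin β))/8 = -9.645964, |c| > 1 → infeasible
Shortest: RSL with L = 17.494164 m ≈ 17.4942 m
Convert RSL to answer units (arcs ×180/π): t = 0.174623·180/π = 10.0052°, p = ρ·p = 1.88·8.881111 = 16.6965 m, q = 0.249672·180/π = 14.3052°, L = 17.4942 m.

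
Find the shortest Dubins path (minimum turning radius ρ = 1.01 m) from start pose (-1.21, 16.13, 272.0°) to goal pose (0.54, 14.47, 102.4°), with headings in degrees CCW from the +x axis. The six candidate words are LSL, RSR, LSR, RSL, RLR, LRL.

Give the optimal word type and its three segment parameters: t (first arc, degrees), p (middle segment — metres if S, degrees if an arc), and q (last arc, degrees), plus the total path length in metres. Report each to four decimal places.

RSL: t = 10.2917°, p = 1.5667 m, q = 200.6917°, L = 5.2859 m

Let ψ = atan2(Δy, Δx) = atan2(-1.66, 1.75) = -43.4881° be the start→goal bearing.
Normalize: d = |goal − start| / ρ = 2.412074/1.01 = 2.388192, α = (θ_start − ψ) mod 360° = 315.4881° = 5.506307 rad, β = (θ_goal − ψ) mod 360° = 145.8881° = 2.546228 rad.
Common terms: sin α = -0.701057, cos α = 0.713105, sin β = 0.560810, cos β = -0.827944, cos(α−β) = -0.983571, d² = 5.703460. Work in radians in the unit-radius frame; every candidate has L = ρ·(t + p + q).
LSL: p² = 2 + d² − 2cos(α−β) + 2d(sin α − sin β) = 3.643442; p = √p² = 1.908780; φ = atan2(cos β − cos α, d + sin α − sin β) = -0.939644 rad; t = (φ − α) mod 2π = 6.120420 rad, q = (β − φ) mod 2π = 3.485872 rad → L = 1.01·(6.120420 + 1.908780 + 3.485872) = 1.01·11.515072 = 11.630223 m
RSR: p² = 2 + d² − 2cos(α−β) + 2d(sin β − sin α) = 15.697765; p = √p² = 3.962041; φ = atan2(cos α − cos β, d − sin α + sin β) = 0.399495 rad; t = (α − φ) mod 2π = 5.106811 rad, q = (φ − β) mod 2π = 4.136452 rad → L = 1.01·(5.106811 + 3.962041 + 4.136452) = 1.01·13.205304 = 13.337357 m
LSR: p² = d² − 2 + 2cos(α−β) + 2d(sin α + sin β) = 1.066446; p = √p² = 1.032689; φ = atan2(−cos α − cos β, d + sin α + sin β) − atan2(−2, p) = 1.145201 rad; t = (φ − α) mod 2π = 1.922079 rad, q = (φ − β) mod 2π = 4.882157 rad → L = 1.01·(1.922079 + 1.032689 + 4.882157) = 1.01·7.836925 = 7.915295 m
RSL: p² = d² − 2 + 2cos(α−β) − 2d(sin α + sin β) = 2.406189; p = √p² = 1.551189; φ = atan2(cos α + cos β, d − sin α − sin β) − atan2(2, p) = -0.956503 rad; t = (α − φ) mod 2π = 0.179624 rad, q = (β − φ) mod 2π = 3.502731 rad → L = 1.01·(0.179624 + 1.551189 + 3.502731) = 1.01·5.233545 = 5.285880 m
RLR: c = (6 − d² + 2cos(α−β) + 2d(sin α − sin β))/8 = -0.962221; p = 2π − arccos c = 3.417345 rad; φ = atan2(cos α − cos β, d − sin α + sin β) = 0.399495 rad; t = (α − φ + p/2) mod 2π = 0.532299 rad, q = (α − β − t + p) mod 2π = 5.845125 rad → L = 1.01·(0.532299 + 3.417345 + 5.845125) = 1.01·9.794768 = 9.892716 m
LRL: c = (6 − d² + 2cos(α−β) − 2d(sin α − sin β))/8 = 0.544570; p = 2π − arccos c = 5.288265 rad; φ = atan2(cos β − cos α, d + sin α − sin β) = -0.939644 rad; t = (φ − α + p/2) mod 2π = 2.481367 rad, q = (β − α − t + p) mod 2π = 6.130005 rad → L = 1.01·(2.481367 + 5.288265 + 6.130005) = 1.01·13.899637 = 14.038633 m
Shortest: RSL with L = 5.285880 m ≈ 5.2859 m
Convert RSL to answer units (arcs ×180/π): t = 0.179624·180/π = 10.2917°, p = ρ·p = 1.01·1.551189 = 1.5667 m, q = 3.502731·180/π = 200.6917°, L = 5.2859 m.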